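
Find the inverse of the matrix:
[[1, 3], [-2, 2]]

For [[a,b],[c,d]], inverse = (1/det)·[[d,-b],[-c,a]]
det = (1)(2) - (3)(-2) = 2 - -6 = 8
Inverse = (1/8)·[[2, -3], [2, 1]]
= [[1/4, -3/8], [1/4, 1/8]]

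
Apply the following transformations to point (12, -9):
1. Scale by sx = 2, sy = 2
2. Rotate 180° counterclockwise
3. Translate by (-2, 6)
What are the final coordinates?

Step 1: Scale → (24, -18)
Step 2: Rotate 180° → (-24, 18)
Step 3: Translate → (-26, 24)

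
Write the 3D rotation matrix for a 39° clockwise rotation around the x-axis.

Rotation matrix for clockwise 39° around x-axis:
A clockwise rotation by 39° is a counterclockwise rotation by -39°.
cos(-39°) = 0.7771, sin(-39°) = -0.6293
Result: [[1, 0, 0], [0, 0.7771, 0.6293], [0, -0.6293, 0.7771]]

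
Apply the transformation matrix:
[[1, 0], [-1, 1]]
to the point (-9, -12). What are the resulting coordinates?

Matrix multiplication:
[[1, 0], [-1, 1]] × [-9, -12]ᵀ
= [(1)(-9) + (0)(-12), (-1)(-9) + (1)(-12)]ᵀ
= [-9, -3]ᵀ
Result: (-9, -3)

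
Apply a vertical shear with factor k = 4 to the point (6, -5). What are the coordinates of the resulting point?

Shear matrix for vertical shear with factor k = 4:
[[1, 0], [4, 1]]
Result: (6, -5) → (6, 19)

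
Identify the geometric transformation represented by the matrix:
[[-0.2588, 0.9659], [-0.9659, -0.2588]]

This matrix represents: rotation by 255° counterclockwise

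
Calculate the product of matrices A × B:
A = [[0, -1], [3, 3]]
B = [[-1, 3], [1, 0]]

Matrix multiplication:
C[0][0] = 0×-1 + -1×1 = -1
C[0][1] = 0×3 + -1×0 = 0
C[1][0] = 3×-1 + 3×1 = 0
C[1][1] = 3×3 + 3×0 = 9
Result: [[-1, 0], [0, 9]]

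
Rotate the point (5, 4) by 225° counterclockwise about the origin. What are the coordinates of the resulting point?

Rotation matrix for 225°: [[cos 225°, -sin 225°], [sin 225°, cos 225°]] ≈ [[-0.707107, 0.707107], [-0.707107, -0.707107]]
[[-0.707107, 0.707107], [-0.707107, -0.707107]] × [5, 4]ᵀ ≈ [-0.7071, -6.3640]ᵀ
Result: (-0.7071, -6.3640)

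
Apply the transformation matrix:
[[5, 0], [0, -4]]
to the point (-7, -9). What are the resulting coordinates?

Matrix multiplication:
[[5, 0], [0, -4]] × [-7, -9]ᵀ
= [(5)(-7) + (0)(-9), (0)(-7) + (-4)(-9)]ᵀ
= [-35, 36]ᵀ
Result: (-35, 36)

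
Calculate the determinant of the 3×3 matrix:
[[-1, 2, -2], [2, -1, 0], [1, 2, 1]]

Expansion along first row:
det = -1·det([[-1,0],[2,1]]) - 2·det([[2,0],[1,1]]) + -2·det([[2,-1],[1,2]])
    = -1·(-1·1 - 0·2) - 2·(2·1 - 0·1) + -2·(2·2 - -1·1)
    = -1·-1 - 2·2 + -2·5
    = 1 + -4 + -10 = -13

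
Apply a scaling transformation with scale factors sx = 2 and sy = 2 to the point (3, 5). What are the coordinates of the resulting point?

Scaling matrix:
[[2, 0], [0, 2]]
Result: (3 × 2, 5 × 2) = (6, 10)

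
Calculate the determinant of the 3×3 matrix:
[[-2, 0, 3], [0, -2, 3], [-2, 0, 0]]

Expansion along first row:
det = -2·det([[-2,3],[0,0]]) - 0·det([[0,3],[-2,0]]) + 3·det([[0,-2],[-2,0]])
    = -2·(-2·0 - 3·0) - 0·(0·0 - 3·-2) + 3·(0·0 - -2·-2)
    = -2·0 - 0·6 + 3·-4
    = 0 + 0 + -12 = -12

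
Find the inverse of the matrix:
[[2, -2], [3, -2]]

For [[a,b],[c,d]], inverse = (1/det)·[[d,-b],[-c,a]]
det = (2)(-2) - (-2)(3) = -4 - -6 = 2
Inverse = (1/2)·[[-2, 2], [-3, 2]]
= [[-1, 1], [-3/2, 1]]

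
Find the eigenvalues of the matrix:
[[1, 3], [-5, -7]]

Characteristic equation: det(A - λI) = 0
λ² - (trace)λ + (det) = 0
trace = 1 + -7 = -6, det = (1)(-7) - (3)(-5) = 8
λ² - (-6)λ + (8) = 0
λ = (-6 ± √((-6)² - 4·(8))) / 2 = (-6 ± √4) / 2
Solving: λ = -4, -2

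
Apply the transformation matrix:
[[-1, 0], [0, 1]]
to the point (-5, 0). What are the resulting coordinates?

Matrix multiplication:
[[-1, 0], [0, 1]] × [-5, 0]ᵀ
= [(-1)(-5) + (0)(0), (0)(-5) + (1)(0)]ᵀ
= [5, 0]ᵀ
Result: (5, 0)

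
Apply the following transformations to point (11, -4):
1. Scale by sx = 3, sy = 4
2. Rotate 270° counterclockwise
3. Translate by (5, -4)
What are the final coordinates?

Step 1: Scale → (33, -16)
Step 2: Rotate 270° → (-16, -33)
Step 3: Translate → (-11, -37)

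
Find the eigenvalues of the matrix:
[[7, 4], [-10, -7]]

Characteristic equation: det(A - λI) = 0
λ² - (trace)λ + (det) = 0
trace = 7 + -7 = 0, det = (7)(-7) - (4)(-10) = -9
λ² - (0)λ + (-9) = 0
λ = (0 ± √((0)² - 4·(-9))) / 2 = (0 ± √36) / 2
Solving: λ = -3, 3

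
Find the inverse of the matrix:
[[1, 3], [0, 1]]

For [[a,b],[c,d]], inverse = (1/det)·[[d,-b],[-c,a]]
det = (1)(1) - (3)(0) = 1 - 0 = 1
Inverse = [[1, -3], [0, 1]]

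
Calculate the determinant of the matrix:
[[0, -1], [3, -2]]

For a 2×2 matrix [[a, b], [c, d]], det = ad - bc
det = (0)(-2) - (-1)(3) = 0 - -3 = 3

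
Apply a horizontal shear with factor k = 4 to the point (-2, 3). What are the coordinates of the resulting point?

Shear matrix for horizontal shear with factor k = 4:
[[1, 4], [0, 1]]
Result: (-2, 3) → (10, 3)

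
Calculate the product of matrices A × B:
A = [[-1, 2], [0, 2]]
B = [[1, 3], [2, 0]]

Matrix multiplication:
C[0][0] = -1×1 + 2×2 = 3
C[0][1] = -1×3 + 2×0 = -3
C[1][0] = 0×1 + 2×2 = 4
C[1][1] = 0×3 + 2×0 = 0
Result: [[3, -3], [4, 0]]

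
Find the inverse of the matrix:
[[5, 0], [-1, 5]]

For [[a,b],[c,d]], inverse = (1/det)·[[d,-b],[-c,a]]
det = (5)(5) - (0)(-1) = 25 - 0 = 25
Inverse = (1/25)·[[5, 0], [1, 5]]
= [[1/5, 0], [1/25, 1/5]]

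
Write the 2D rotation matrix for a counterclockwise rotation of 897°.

Rotation matrix formula: [[cos θ, -sin θ], [sin θ, cos θ]]
For θ = 897°:
cos(897°) = -0.9986
sin(897°) = 0.0523
Result: [[-0.9986, -0.0523], [0.0523, -0.9986]]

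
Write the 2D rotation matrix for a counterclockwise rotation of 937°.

Rotation matrix formula: [[cos θ, -sin θ], [sin θ, cos θ]]
For θ = 937°:
cos(937°) = -0.7986
sin(937°) = -0.6018
Result: [[-0.7986, 0.6018], [-0.6018, -0.7986]]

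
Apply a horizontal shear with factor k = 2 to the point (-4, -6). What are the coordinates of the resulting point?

Shear matrix for horizontal shear with factor k = 2:
[[1, 2], [0, 1]]
Result: (-4, -6) → (-16, -6)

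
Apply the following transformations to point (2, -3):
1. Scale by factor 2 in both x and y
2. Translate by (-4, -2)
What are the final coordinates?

Step 1: Scale (2, -3) by 2 → (4, -6)
Step 2: Translate by (-4, -2) → (0, -8)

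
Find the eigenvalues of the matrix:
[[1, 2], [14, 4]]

Characteristic equation: det(A - λI) = 0
λ² - (trace)λ + (det) = 0
trace = 1 + 4 = 5, det = (1)(4) - (2)(14) = -24
λ² - (5)λ + (-24) = 0
λ = (5 ± √((5)² - 4·(-24))) / 2 = (5 ± √121) / 2
Solving: λ = -3, 8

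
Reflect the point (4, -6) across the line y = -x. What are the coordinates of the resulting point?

Reflection across line y = -x: (4, -6) → (6, -4)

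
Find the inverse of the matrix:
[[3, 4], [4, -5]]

For [[a,b],[c,d]], inverse = (1/det)·[[d,-b],[-c,a]]
det = (3)(-5) - (4)(4) = -15 - 16 = -31
Inverse = (1/-31)·[[-5, -4], [-4, 3]]
= [[5/31, 4/31], [4/31, -3/31]]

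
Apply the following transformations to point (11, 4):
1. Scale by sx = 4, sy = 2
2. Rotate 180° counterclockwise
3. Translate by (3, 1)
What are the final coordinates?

Step 1: Scale → (44, 8)
Step 2: Rotate 180° → (-44, -8)
Step 3: Translate → (-41, -7)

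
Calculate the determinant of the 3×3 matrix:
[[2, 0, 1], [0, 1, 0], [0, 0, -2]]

Expansion along first row:
det = 2·det([[1,0],[0,-2]]) - 0·det([[0,0],[0,-2]]) + 1·det([[0,1],[0,0]])
    = 2·(1·-2 - 0·0) - 0·(0·-2 - 0·0) + 1·(0·0 - 1·0)
    = 2·-2 - 0·0 + 1·0
    = -4 + 0 + 0 = -4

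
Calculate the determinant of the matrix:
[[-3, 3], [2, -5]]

For a 2×2 matrix [[a, b], [c, d]], det = ad - bc
det = (-3)(-5) - (3)(2) = 15 - 6 = 9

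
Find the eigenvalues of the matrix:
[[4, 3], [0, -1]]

Characteristic equation: det(A - λI) = 0
λ² - (trace)λ + (det) = 0
trace = 4 + -1 = 3, det = (4)(-1) - (3)(0) = -4
λ² - (3)λ + (-4) = 0
λ = (3 ± √((3)² - 4·(-4))) / 2 = (3 ± √25) / 2
Solving: λ = -1, 4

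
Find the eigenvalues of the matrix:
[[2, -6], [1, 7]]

Characteristic equation: det(A - λI) = 0
λ² - (trace)λ + (det) = 0
trace = 2 + 7 = 9, det = (2)(7) - (-6)(1) = 20
λ² - (9)λ + (20) = 0
λ = (9 ± √((9)² - 4·(20))) / 2 = (9 ± √1) / 2
Solving: λ = 4, 5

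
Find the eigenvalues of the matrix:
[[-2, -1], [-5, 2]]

Characteristic equation: det(A - λI) = 0
λ² - (trace)λ + (det) = 0
trace = -2 + 2 = 0, det = (-2)(2) - (-1)(-5) = -9
λ² - (0)λ + (-9) = 0
λ = (0 ± √((0)² - 4·(-9))) / 2 = (0 ± √36) / 2
Solving: λ = -3, 3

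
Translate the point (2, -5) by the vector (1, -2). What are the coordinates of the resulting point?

Translation by (1, -2) (homogeneous matrix [[1, 0, 1], [0, 1, -2], [0, 0, 1]]):
x' = 2 + 1 = 3
y' = -5 + -2 = -7
Result: (3, -7)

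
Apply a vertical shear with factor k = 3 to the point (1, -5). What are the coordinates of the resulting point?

Shear matrix for vertical shear with factor k = 3:
[[1, 0], [3, 1]]
Result: (1, -5) → (1, -2)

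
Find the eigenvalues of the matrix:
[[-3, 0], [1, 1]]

Characteristic equation: det(A - λI) = 0
λ² - (trace)λ + (det) = 0
trace = -3 + 1 = -2, det = (-3)(1) - (0)(1) = -3
λ² - (-2)λ + (-3) = 0
λ = (-2 ± √((-2)² - 4·(-3))) / 2 = (-2 ± √16) / 2
Solving: λ = -3, 1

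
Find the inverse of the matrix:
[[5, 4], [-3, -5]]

For [[a,b],[c,d]], inverse = (1/det)·[[d,-b],[-c,a]]
det = (5)(-5) - (4)(-3) = -25 - -12 = -13
Inverse = (1/-13)·[[-5, -4], [3, 5]]
= [[5/13, 4/13], [-3/13, -5/13]]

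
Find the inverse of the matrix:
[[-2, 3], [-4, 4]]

For [[a,b],[c,d]], inverse = (1/det)·[[d,-b],[-c,a]]
det = (-2)(4) - (3)(-4) = -8 - -12 = 4
Inverse = (1/4)·[[4, -3], [4, -2]]
= [[1, -3/4], [1, -1/2]]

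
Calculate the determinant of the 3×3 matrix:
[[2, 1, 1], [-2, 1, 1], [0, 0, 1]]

Expansion along first row:
det = 2·det([[1,1],[0,1]]) - 1·det([[-2,1],[0,1]]) + 1·det([[-2,1],[0,0]])
    = 2·(1·1 - 1·0) - 1·(-2·1 - 1·0) + 1·(-2·0 - 1·0)
    = 2·1 - 1·-2 + 1·0
    = 2 + 2 + 0 = 4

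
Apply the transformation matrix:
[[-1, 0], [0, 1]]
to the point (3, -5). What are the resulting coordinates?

Matrix multiplication:
[[-1, 0], [0, 1]] × [3, -5]ᵀ
= [(-1)(3) + (0)(-5), (0)(3) + (1)(-5)]ᵀ
= [-3, -5]ᵀ
Result: (-3, -5)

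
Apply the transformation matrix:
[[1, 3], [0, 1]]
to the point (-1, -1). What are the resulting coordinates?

Matrix multiplication:
[[1, 3], [0, 1]] × [-1, -1]ᵀ
= [(1)(-1) + (3)(-1), (0)(-1) + (1)(-1)]ᵀ
= [-4, -1]ᵀ
Result: (-4, -1)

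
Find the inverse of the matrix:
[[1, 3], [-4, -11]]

For [[a,b],[c,d]], inverse = (1/det)·[[d,-b],[-c,a]]
det = (1)(-11) - (3)(-4) = -11 - -12 = 1
Inverse = [[-11, -3], [4, 1]]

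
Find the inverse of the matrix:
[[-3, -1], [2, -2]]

For [[a,b],[c,d]], inverse = (1/det)·[[d,-b],[-c,a]]
det = (-3)(-2) - (-1)(2) = 6 - -2 = 8
Inverse = (1/8)·[[-2, 1], [-2, -3]]
= [[-1/4, 1/8], [-1/4, -3/8]]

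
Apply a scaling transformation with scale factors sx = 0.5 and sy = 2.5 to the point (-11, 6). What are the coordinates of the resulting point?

Scaling matrix:
[[0.50, 0], [0, 2.50]]
Result: (-11 × 0.5, 6 × 2.5) = (-5.5, 15)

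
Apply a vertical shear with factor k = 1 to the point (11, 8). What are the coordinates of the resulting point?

Shear matrix for vertical shear with factor k = 1:
[[1, 0], [1, 1]]
Result: (11, 8) → (11, 19)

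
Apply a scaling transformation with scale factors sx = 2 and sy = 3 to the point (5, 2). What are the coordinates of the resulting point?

Scaling matrix:
[[2, 0], [0, 3]]
Result: (5 × 2, 2 × 3) = (10, 6)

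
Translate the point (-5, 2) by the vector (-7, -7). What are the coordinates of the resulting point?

Translation by (-7, -7) (homogeneous matrix [[1, 0, -7], [0, 1, -7], [0, 0, 1]]):
x' = -5 + -7 = -12
y' = 2 + -7 = -5
Result: (-12, -5)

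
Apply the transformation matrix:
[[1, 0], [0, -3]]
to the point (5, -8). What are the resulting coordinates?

Matrix multiplication:
[[1, 0], [0, -3]] × [5, -8]ᵀ
= [(1)(5) + (0)(-8), (0)(5) + (-3)(-8)]ᵀ
= [5, 24]ᵀ
Result: (5, 24)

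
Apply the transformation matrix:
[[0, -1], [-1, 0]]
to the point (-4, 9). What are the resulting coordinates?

Matrix multiplication:
[[0, -1], [-1, 0]] × [-4, 9]ᵀ
= [(0)(-4) + (-1)(9), (-1)(-4) + (0)(9)]ᵀ
= [-9, 4]ᵀ
Result: (-9, 4)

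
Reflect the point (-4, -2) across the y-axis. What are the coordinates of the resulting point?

Reflection across y-axis: (-4, -2) → (4, -2)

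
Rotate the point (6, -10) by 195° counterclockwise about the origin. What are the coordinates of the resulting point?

Rotation matrix for 195°: [[cos 195°, -sin 195°], [sin 195°, cos 195°]] ≈ [[-0.965926, 0.258819], [-0.258819, -0.965926]]
[[-0.965926, 0.258819], [-0.258819, -0.965926]] × [6, -10]ᵀ ≈ [-8.3837, 8.1063]ᵀ
Result: (-8.3837, 8.1063)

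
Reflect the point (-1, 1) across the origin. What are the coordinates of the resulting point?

Reflection across origin: (-1, 1) → (1, -1)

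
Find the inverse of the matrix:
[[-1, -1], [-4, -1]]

For [[a,b],[c,d]], inverse = (1/det)·[[d,-b],[-c,a]]
det = (-1)(-1) - (-1)(-4) = 1 - 4 = -3
Inverse = (1/-3)·[[-1, 1], [4, -1]]
= [[1/3, -1/3], [-4/3, 1/3]]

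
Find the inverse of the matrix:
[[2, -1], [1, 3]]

For [[a,b],[c,d]], inverse = (1/det)·[[d,-b],[-c,a]]
det = (2)(3) - (-1)(1) = 6 - -1 = 7
Inverse = (1/7)·[[3, 1], [-1, 2]]
= [[3/7, 1/7], [-1/7, 2/7]]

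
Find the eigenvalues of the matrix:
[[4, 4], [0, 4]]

Characteristic equation: det(A - λI) = 0
λ² - (trace)λ + (det) = 0
trace = 4 + 4 = 8, det = (4)(4) - (4)(0) = 16
λ² - (8)λ + (16) = 0
λ = (8 ± √((8)² - 4·(16))) / 2 = (8 ± √0) / 2
Solving: λ = 4, 4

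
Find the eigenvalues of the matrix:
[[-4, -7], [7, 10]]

Characteristic equation: det(A - λI) = 0
λ² - (trace)λ + (det) = 0
trace = -4 + 10 = 6, det = (-4)(10) - (-7)(7) = 9
λ² - (6)λ + (9) = 0
λ = (6 ± √((6)² - 4·(9))) / 2 = (6 ± √0) / 2
Solving: λ = 3, 3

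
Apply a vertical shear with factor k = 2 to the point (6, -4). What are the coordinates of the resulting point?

Shear matrix for vertical shear with factor k = 2:
[[1, 0], [2, 1]]
Result: (6, -4) → (6, 8)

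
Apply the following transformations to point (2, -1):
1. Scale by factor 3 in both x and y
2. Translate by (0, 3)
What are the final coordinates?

Step 1: Scale (2, -1) by 3 → (6, -3)
Step 2: Translate by (0, 3) → (6, 0)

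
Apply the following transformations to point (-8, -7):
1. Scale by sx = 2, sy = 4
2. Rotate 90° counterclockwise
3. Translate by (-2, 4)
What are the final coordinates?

Step 1: Scale → (-16, -28)
Step 2: Rotate 90° → (28, -16)
Step 3: Translate → (26, -12)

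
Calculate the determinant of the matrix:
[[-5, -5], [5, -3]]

For a 2×2 matrix [[a, b], [c, d]], det = ad - bc
det = (-5)(-3) - (-5)(5) = 15 - -25 = 40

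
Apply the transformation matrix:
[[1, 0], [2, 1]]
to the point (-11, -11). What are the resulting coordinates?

Matrix multiplication:
[[1, 0], [2, 1]] × [-11, -11]ᵀ
= [(1)(-11) + (0)(-11), (2)(-11) + (1)(-11)]ᵀ
= [-11, -33]ᵀ
Result: (-11, -33)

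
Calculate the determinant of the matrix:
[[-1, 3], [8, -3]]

For a 2×2 matrix [[a, b], [c, d]], det = ad - bc
det = (-1)(-3) - (3)(8) = 3 - 24 = -21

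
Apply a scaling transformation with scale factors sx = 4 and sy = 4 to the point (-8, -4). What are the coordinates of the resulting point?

Scaling matrix:
[[4, 0], [0, 4]]
Result: (-8 × 4, -4 × 4) = (-32, -16)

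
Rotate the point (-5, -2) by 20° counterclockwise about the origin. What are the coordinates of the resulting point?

Rotation matrix for 20°: [[cos 20°, -sin 20°], [sin 20°, cos 20°]] ≈ [[0.939693, -0.342020], [0.342020, 0.939693]]
[[0.939693, -0.342020], [0.342020, 0.939693]] × [-5, -2]ᵀ ≈ [-4.0144, -3.5895]ᵀ
Result: (-4.0144, -3.5895)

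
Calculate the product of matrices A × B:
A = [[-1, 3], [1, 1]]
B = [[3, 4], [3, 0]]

Matrix multiplication:
C[0][0] = -1×3 + 3×3 = 6
C[0][1] = -1×4 + 3×0 = -4
C[1][0] = 1×3 + 1×3 = 6
C[1][1] = 1×4 + 1×0 = 4
Result: [[6, -4], [6, 4]]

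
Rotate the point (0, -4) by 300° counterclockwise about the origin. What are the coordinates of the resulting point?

Rotation matrix for 300°: [[cos 300°, -sin 300°], [sin 300°, cos 300°]] ≈ [[0.500000, 0.866025], [-0.866025, 0.500000]]
[[0.500000, 0.866025], [-0.866025, 0.500000]] × [0, -4]ᵀ ≈ [-3.4641, -2]ᵀ
Result: (-3.4641, -2)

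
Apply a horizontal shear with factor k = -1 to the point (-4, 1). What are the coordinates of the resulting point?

Shear matrix for horizontal shear with factor k = -1:
[[1, -1], [0, 1]]
Result: (-4, 1) → (-5, 1)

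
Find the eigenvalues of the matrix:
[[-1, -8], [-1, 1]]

Characteristic equation: det(A - λI) = 0
λ² - (trace)λ + (det) = 0
trace = -1 + 1 = 0, det = (-1)(1) - (-8)(-1) = -9
λ² - (0)λ + (-9) = 0
λ = (0 ± √((0)² - 4·(-9))) / 2 = (0 ± √36) / 2
Solving: λ = -3, 3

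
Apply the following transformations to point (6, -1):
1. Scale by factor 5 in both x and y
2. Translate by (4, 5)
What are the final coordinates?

Step 1: Scale (6, -1) by 5 → (30, -5)
Step 2: Translate by (4, 5) → (34, 0)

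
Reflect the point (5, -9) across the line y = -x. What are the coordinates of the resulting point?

Reflection across line y = -x: (5, -9) → (9, -5)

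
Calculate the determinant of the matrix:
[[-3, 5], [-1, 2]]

For a 2×2 matrix [[a, b], [c, d]], det = ad - bc
det = (-3)(2) - (5)(-1) = -6 - -5 = -1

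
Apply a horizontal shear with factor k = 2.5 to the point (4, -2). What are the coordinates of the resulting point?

Shear matrix for horizontal shear with factor k = 2.5:
[[1, 2.50], [0, 1]]
Result: (4, -2) → (-1, -2)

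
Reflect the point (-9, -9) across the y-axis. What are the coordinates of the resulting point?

Reflection across y-axis: (-9, -9) → (9, -9)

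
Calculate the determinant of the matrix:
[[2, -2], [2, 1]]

For a 2×2 matrix [[a, b], [c, d]], det = ad - bc
det = (2)(1) - (-2)(2) = 2 - -4 = 6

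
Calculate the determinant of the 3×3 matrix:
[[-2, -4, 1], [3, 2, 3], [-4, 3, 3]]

Expansion along first row:
det = -2·det([[2,3],[3,3]]) - -4·det([[3,3],[-4,3]]) + 1·det([[3,2],[-4,3]])
    = -2·(2·3 - 3·3) - -4·(3·3 - 3·-4) + 1·(3·3 - 2·-4)
    = -2·-3 - -4·21 + 1·17
    = 6 + 84 + 17 = 107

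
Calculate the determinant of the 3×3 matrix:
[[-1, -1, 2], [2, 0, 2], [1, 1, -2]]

Expansion along first row:
det = -1·det([[0,2],[1,-2]]) - -1·det([[2,2],[1,-2]]) + 2·det([[2,0],[1,1]])
    = -1·(0·-2 - 2·1) - -1·(2·-2 - 2·1) + 2·(2·1 - 0·1)
    = -1·-2 - -1·-6 + 2·2
    = 2 + -6 + 4 = 0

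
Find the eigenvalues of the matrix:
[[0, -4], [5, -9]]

Characteristic equation: det(A - λI) = 0
λ² - (trace)λ + (det) = 0
trace = 0 + -9 = -9, det = (0)(-9) - (-4)(5) = 20
λ² - (-9)λ + (20) = 0
λ = (-9 ± √((-9)² - 4·(20))) / 2 = (-9 ± √1) / 2
Solving: λ = -5, -4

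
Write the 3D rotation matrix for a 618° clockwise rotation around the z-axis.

Rotation matrix for clockwise 618° around z-axis:
A clockwise rotation by 618° is a counterclockwise rotation by -618°.
cos(-618°) = -0.2079, sin(-618°) = 0.9781
Result: [[-0.2079, -0.9781, 0], [0.9781, -0.2079, 0], [0, 0, 1]]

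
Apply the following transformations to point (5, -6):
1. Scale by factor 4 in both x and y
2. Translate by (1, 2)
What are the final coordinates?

Step 1: Scale (5, -6) by 4 → (20, -24)
Step 2: Translate by (1, 2) → (21, -22)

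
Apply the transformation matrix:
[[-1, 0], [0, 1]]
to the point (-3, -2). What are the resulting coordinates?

Matrix multiplication:
[[-1, 0], [0, 1]] × [-3, -2]ᵀ
= [(-1)(-3) + (0)(-2), (0)(-3) + (1)(-2)]ᵀ
= [3, -2]ᵀ
Result: (3, -2)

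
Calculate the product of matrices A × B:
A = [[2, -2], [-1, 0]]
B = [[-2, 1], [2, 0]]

Matrix multiplication:
C[0][0] = 2×-2 + -2×2 = -8
C[0][1] = 2×1 + -2×0 = 2
C[1][0] = -1×-2 + 0×2 = 2
C[1][1] = -1×1 + 0×0 = -1
Result: [[-8, 2], [2, -1]]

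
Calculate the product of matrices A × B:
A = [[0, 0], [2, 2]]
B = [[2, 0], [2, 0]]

Matrix multiplication:
C[0][0] = 0×2 + 0×2 = 0
C[0][1] = 0×0 + 0×0 = 0
C[1][0] = 2×2 + 2×2 = 8
C[1][1] = 2×0 + 2×0 = 0
Result: [[0, 0], [8, 0]]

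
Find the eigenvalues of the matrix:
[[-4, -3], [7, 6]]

Characteristic equation: det(A - λI) = 0
λ² - (trace)λ + (det) = 0
trace = -4 + 6 = 2, det = (-4)(6) - (-3)(7) = -3
λ² - (2)λ + (-3) = 0
λ = (2 ± √((2)² - 4·(-3))) / 2 = (2 ± √16) / 2
Solving: λ = -1, 3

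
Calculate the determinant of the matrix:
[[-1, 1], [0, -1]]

For a 2×2 matrix [[a, b], [c, d]], det = ad - bc
det = (-1)(-1) - (1)(0) = 1 - 0 = 1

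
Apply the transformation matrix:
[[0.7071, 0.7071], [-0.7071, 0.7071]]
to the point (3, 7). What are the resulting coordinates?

Matrix multiplication:
[[0.7071, 0.7071], [-0.7071, 0.7071]] × [3, 7]ᵀ
= [(0.7071)(3) + (0.7071)(7), (-0.7071)(3) + (0.7071)(7)]ᵀ
= [7.0710, 2.8284]ᵀ
Result: (7.0710, 2.8284)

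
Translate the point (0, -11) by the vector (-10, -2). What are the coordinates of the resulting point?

Translation by (-10, -2) (homogeneous matrix [[1, 0, -10], [0, 1, -2], [0, 0, 1]]):
x' = 0 + -10 = -10
y' = -11 + -2 = -13
Result: (-10, -13)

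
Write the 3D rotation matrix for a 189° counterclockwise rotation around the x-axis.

Rotation matrix for counterclockwise 189° around x-axis:
cos(189°) = -0.9877, sin(189°) = -0.1564
Result: [[1, 0, 0], [0, -0.9877, 0.1564], [0, -0.1564, -0.9877]]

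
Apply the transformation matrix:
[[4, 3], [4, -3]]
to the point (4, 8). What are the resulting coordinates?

Matrix multiplication:
[[4, 3], [4, -3]] × [4, 8]ᵀ
= [(4)(4) + (3)(8), (4)(4) + (-3)(8)]ᵀ
= [40, -8]ᵀ
Result: (40, -8)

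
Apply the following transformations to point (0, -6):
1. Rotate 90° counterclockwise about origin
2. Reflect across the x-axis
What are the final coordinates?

Step 1: Rotate 90° → (6, 0)
Step 2: Reflect across x-axis → (6, 0)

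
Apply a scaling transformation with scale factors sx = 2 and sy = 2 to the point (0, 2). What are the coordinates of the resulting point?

Scaling matrix:
[[2, 0], [0, 2]]
Result: (0 × 2, 2 × 2) = (0, 4)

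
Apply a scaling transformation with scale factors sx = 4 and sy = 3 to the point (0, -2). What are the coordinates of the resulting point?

Scaling matrix:
[[4, 0], [0, 3]]
Result: (0 × 4, -2 × 3) = (0, -6)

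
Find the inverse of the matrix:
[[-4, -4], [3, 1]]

For [[a,b],[c,d]], inverse = (1/det)·[[d,-b],[-c,a]]
det = (-4)(1) - (-4)(3) = -4 - -12 = 8
Inverse = (1/8)·[[1, 4], [-3, -4]]
= [[1/8, 1/2], [-3/8, -1/2]]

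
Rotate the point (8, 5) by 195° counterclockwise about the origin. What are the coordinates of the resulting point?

Rotation matrix for 195°: [[cos 195°, -sin 195°], [sin 195°, cos 195°]] ≈ [[-0.965926, 0.258819], [-0.258819, -0.965926]]
[[-0.965926, 0.258819], [-0.258819, -0.965926]] × [8, 5]ᵀ ≈ [-6.4333, -6.9002]ᵀ
Result: (-6.4333, -6.9002)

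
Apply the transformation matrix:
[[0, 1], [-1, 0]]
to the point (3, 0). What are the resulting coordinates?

Matrix multiplication:
[[0, 1], [-1, 0]] × [3, 0]ᵀ
= [(0)(3) + (1)(0), (-1)(3) + (0)(0)]ᵀ
= [0, -3]ᵀ
Result: (0, -3)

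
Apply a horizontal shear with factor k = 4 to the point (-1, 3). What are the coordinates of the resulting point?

Shear matrix for horizontal shear with factor k = 4:
[[1, 4], [0, 1]]
Result: (-1, 3) → (11, 3)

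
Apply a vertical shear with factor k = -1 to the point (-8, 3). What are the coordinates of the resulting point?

Shear matrix for vertical shear with factor k = -1:
[[1, 0], [-1, 1]]
Result: (-8, 3) → (-8, 11)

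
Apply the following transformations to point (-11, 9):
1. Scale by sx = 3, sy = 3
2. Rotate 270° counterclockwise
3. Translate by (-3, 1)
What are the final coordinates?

Step 1: Scale → (-33, 27)
Step 2: Rotate 270° → (27, 33)
Step 3: Translate → (24, 34)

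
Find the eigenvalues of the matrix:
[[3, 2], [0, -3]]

Characteristic equation: det(A - λI) = 0
λ² - (trace)λ + (det) = 0
trace = 3 + -3 = 0, det = (3)(-3) - (2)(0) = -9
λ² - (0)λ + (-9) = 0
λ = (0 ± √((0)² - 4·(-9))) / 2 = (0 ± √36) / 2
Solving: λ = -3, 3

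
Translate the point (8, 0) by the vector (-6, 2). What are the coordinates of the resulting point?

Translation by (-6, 2) (homogeneous matrix [[1, 0, -6], [0, 1, 2], [0, 0, 1]]):
x' = 8 + -6 = 2
y' = 0 + 2 = 2
Result: (2, 2)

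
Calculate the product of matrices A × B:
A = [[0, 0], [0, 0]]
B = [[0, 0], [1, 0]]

Matrix multiplication:
C[0][0] = 0×0 + 0×1 = 0
C[0][1] = 0×0 + 0×0 = 0
C[1][0] = 0×0 + 0×1 = 0
C[1][1] = 0×0 + 0×0 = 0
Result: [[0, 0], [0, 0]]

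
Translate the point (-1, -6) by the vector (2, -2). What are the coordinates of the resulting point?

Translation by (2, -2) (homogeneous matrix [[1, 0, 2], [0, 1, -2], [0, 0, 1]]):
x' = -1 + 2 = 1
y' = -6 + -2 = -8
Result: (1, -8)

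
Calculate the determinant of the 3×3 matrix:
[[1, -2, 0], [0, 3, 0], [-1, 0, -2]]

Expansion along first row:
det = 1·det([[3,0],[0,-2]]) - -2·det([[0,0],[-1,-2]]) + 0·det([[0,3],[-1,0]])
    = 1·(3·-2 - 0·0) - -2·(0·-2 - 0·-1) + 0·(0·0 - 3·-1)
    = 1·-6 - -2·0 + 0·3
    = -6 + 0 + 0 = -6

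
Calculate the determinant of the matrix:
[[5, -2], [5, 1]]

For a 2×2 matrix [[a, b], [c, d]], det = ad - bc
det = (5)(1) - (-2)(5) = 5 - -10 = 15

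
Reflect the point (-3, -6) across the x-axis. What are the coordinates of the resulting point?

Reflection across x-axis: (-3, -6) → (-3, 6)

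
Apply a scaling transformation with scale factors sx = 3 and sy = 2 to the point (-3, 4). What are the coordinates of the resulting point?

Scaling matrix:
[[3, 0], [0, 2]]
Result: (-3 × 3, 4 × 2) = (-9, 8)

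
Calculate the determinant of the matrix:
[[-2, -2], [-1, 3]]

For a 2×2 matrix [[a, b], [c, d]], det = ad - bc
det = (-2)(3) - (-2)(-1) = -6 - 2 = -8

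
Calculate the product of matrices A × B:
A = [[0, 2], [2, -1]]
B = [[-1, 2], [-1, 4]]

Matrix multiplication:
C[0][0] = 0×-1 + 2×-1 = -2
C[0][1] = 0×2 + 2×4 = 8
C[1][0] = 2×-1 + -1×-1 = -1
C[1][1] = 2×2 + -1×4 = 0
Result: [[-2, 8], [-1, 0]]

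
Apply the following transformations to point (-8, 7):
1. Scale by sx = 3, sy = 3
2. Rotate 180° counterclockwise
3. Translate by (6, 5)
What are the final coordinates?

Step 1: Scale → (-24, 21)
Step 2: Rotate 180° → (24, -21)
Step 3: Translate → (30, -16)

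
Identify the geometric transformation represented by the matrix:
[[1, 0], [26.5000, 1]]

This matrix represents: vertical shear with factor 26.5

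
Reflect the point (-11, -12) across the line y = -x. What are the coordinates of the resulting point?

Reflection across line y = -x: (-11, -12) → (12, 11)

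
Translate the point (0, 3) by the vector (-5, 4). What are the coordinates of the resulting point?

Translation by (-5, 4) (homogeneous matrix [[1, 0, -5], [0, 1, 4], [0, 0, 1]]):
x' = 0 + -5 = -5
y' = 3 + 4 = 7
Result: (-5, 7)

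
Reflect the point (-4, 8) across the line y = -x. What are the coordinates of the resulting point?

Reflection across line y = -x: (-4, 8) → (-8, 4)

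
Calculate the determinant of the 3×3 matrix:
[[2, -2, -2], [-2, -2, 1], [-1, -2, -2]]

Expansion along first row:
det = 2·det([[-2,1],[-2,-2]]) - -2·det([[-2,1],[-1,-2]]) + -2·det([[-2,-2],[-1,-2]])
    = 2·(-2·-2 - 1·-2) - -2·(-2·-2 - 1·-1) + -2·(-2·-2 - -2·-1)
    = 2·6 - -2·5 + -2·2
    = 12 + 10 + -4 = 18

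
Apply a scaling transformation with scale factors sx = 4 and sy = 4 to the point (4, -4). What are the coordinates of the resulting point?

Scaling matrix:
[[4, 0], [0, 4]]
Result: (4 × 4, -4 × 4) = (16, -16)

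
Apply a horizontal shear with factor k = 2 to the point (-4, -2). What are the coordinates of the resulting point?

Shear matrix for horizontal shear with factor k = 2:
[[1, 2], [0, 1]]
Result: (-4, -2) → (-8, -2)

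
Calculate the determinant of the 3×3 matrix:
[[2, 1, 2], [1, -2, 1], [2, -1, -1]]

Expansion along first row:
det = 2·det([[-2,1],[-1,-1]]) - 1·det([[1,1],[2,-1]]) + 2·det([[1,-2],[2,-1]])
    = 2·(-2·-1 - 1·-1) - 1·(1·-1 - 1·2) + 2·(1·-1 - -2·2)
    = 2·3 - 1·-3 + 2·3
    = 6 + 3 + 6 = 15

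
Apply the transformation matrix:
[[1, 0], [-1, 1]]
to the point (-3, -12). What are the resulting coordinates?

Matrix multiplication:
[[1, 0], [-1, 1]] × [-3, -12]ᵀ
= [(1)(-3) + (0)(-12), (-1)(-3) + (1)(-12)]ᵀ
= [-3, -9]ᵀ
Result: (-3, -9)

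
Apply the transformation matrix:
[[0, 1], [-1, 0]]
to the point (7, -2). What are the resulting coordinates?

Matrix multiplication:
[[0, 1], [-1, 0]] × [7, -2]ᵀ
= [(0)(7) + (1)(-2), (-1)(7) + (0)(-2)]ᵀ
= [-2, -7]ᵀ
Result: (-2, -7)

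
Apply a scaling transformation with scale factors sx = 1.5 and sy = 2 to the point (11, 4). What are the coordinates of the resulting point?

Scaling matrix:
[[1.50, 0], [0, 2]]
Result: (11 × 1.5, 4 × 2) = (16.5, 8)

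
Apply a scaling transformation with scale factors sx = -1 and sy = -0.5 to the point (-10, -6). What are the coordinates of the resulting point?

Scaling matrix:
[[-1, 0], [0, -0.50]]
Result: (-10 × -1, -6 × -0.5) = (10, 3)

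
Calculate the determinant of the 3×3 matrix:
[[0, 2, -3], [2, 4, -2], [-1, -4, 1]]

Expansion along first row:
det = 0·det([[4,-2],[-4,1]]) - 2·det([[2,-2],[-1,1]]) + -3·det([[2,4],[-1,-4]])
    = 0·(4·1 - -2·-4) - 2·(2·1 - -2·-1) + -3·(2·-4 - 4·-1)
    = 0·-4 - 2·0 + -3·-4
    = 0 + 0 + 12 = 12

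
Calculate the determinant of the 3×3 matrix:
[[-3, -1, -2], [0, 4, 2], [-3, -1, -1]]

Expansion along first row:
det = -3·det([[4,2],[-1,-1]]) - -1·det([[0,2],[-3,-1]]) + -2·det([[0,4],[-3,-1]])
    = -3·(4·-1 - 2·-1) - -1·(0·-1 - 2·-3) + -2·(0·-1 - 4·-3)
    = -3·-2 - -1·6 + -2·12
    = 6 + 6 + -24 = -12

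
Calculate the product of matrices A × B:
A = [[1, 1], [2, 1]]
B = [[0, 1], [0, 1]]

Matrix multiplication:
C[0][0] = 1×0 + 1×0 = 0
C[0][1] = 1×1 + 1×1 = 2
C[1][0] = 2×0 + 1×0 = 0
C[1][1] = 2×1 + 1×1 = 3
Result: [[0, 2], [0, 3]]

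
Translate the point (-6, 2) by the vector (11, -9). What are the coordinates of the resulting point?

Translation by (11, -9) (homogeneous matrix [[1, 0, 11], [0, 1, -9], [0, 0, 1]]):
x' = -6 + 11 = 5
y' = 2 + -9 = -7
Result: (5, -7)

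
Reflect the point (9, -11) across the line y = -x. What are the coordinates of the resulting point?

Reflection across line y = -x: (9, -11) → (11, -9)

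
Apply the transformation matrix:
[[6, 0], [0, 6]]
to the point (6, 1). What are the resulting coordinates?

Matrix multiplication:
[[6, 0], [0, 6]] × [6, 1]ᵀ
= [(6)(6) + (0)(1), (0)(6) + (6)(1)]ᵀ
= [36, 6]ᵀ
Result: (36, 6)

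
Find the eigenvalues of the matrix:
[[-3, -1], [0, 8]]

Characteristic equation: det(A - λI) = 0
λ² - (trace)λ + (det) = 0
trace = -3 + 8 = 5, det = (-3)(8) - (-1)(0) = -24
λ² - (5)λ + (-24) = 0
λ = (5 ± √((5)² - 4·(-24))) / 2 = (5 ± √121) / 2
Solving: λ = -3, 8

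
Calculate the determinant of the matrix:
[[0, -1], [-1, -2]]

For a 2×2 matrix [[a, b], [c, d]], det = ad - bc
det = (0)(-2) - (-1)(-1) = 0 - 1 = -1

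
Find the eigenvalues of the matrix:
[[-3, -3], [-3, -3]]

Characteristic equation: det(A - λI) = 0
λ² - (trace)λ + (det) = 0
trace = -3 + -3 = -6, det = (-3)(-3) - (-3)(-3) = 0
λ² - (-6)λ + (0) = 0
λ = (-6 ± √((-6)² - 4·(0))) / 2 = (-6 ± √36) / 2
Solving: λ = -6, 0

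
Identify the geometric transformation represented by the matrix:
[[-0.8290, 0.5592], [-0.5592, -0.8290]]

This matrix represents: rotation by 214° counterclockwise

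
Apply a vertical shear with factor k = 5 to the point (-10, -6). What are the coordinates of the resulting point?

Shear matrix for vertical shear with factor k = 5:
[[1, 0], [5, 1]]
Result: (-10, -6) → (-10, -56)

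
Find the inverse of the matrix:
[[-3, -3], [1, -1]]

For [[a,b],[c,d]], inverse = (1/det)·[[d,-b],[-c,a]]
det = (-3)(-1) - (-3)(1) = 3 - -3 = 6
Inverse = (1/6)·[[-1, 3], [-1, -3]]
= [[-1/6, 1/2], [-1/6, -1/2]]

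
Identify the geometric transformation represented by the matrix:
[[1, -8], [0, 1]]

This matrix represents: horizontal shear with factor -8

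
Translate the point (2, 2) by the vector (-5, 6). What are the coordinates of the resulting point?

Translation by (-5, 6) (homogeneous matrix [[1, 0, -5], [0, 1, 6], [0, 0, 1]]):
x' = 2 + -5 = -3
y' = 2 + 6 = 8
Result: (-3, 8)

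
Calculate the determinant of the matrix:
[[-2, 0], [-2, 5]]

For a 2×2 matrix [[a, b], [c, d]], det = ad - bc
det = (-2)(5) - (0)(-2) = -10 - 0 = -10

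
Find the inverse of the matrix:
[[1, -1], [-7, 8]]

For [[a,b],[c,d]], inverse = (1/det)·[[d,-b],[-c,a]]
det = (1)(8) - (-1)(-7) = 8 - 7 = 1
Inverse = [[8, 1], [7, 1]]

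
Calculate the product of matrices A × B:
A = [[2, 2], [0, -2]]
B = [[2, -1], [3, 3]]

Matrix multiplication:
C[0][0] = 2×2 + 2×3 = 10
C[0][1] = 2×-1 + 2×3 = 4
C[1][0] = 0×2 + -2×3 = -6
C[1][1] = 0×-1 + -2×3 = -6
Result: [[10, 4], [-6, -6]]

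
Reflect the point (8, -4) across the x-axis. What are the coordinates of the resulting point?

Reflection across x-axis: (8, -4) → (8, 4)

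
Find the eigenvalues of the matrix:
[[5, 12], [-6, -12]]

Characteristic equation: det(A - λI) = 0
λ² - (trace)λ + (det) = 0
trace = 5 + -12 = -7, det = (5)(-12) - (12)(-6) = 12
λ² - (-7)λ + (12) = 0
λ = (-7 ± √((-7)² - 4·(12))) / 2 = (-7 ± √1) / 2
Solving: λ = -4, -3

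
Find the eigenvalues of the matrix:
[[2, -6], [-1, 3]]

Characteristic equation: det(A - λI) = 0
λ² - (trace)λ + (det) = 0
trace = 2 + 3 = 5, det = (2)(3) - (-6)(-1) = 0
λ² - (5)λ + (0) = 0
λ = (5 ± √((5)² - 4·(0))) / 2 = (5 ± √25) / 2
Solving: λ = 0, 5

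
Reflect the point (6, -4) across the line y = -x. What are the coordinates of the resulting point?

Reflection across line y = -x: (6, -4) → (4, -6)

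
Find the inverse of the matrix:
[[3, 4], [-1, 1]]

For [[a,b],[c,d]], inverse = (1/det)·[[d,-b],[-c,a]]
det = (3)(1) - (4)(-1) = 3 - -4 = 7
Inverse = (1/7)·[[1, -4], [1, 3]]
= [[1/7, -4/7], [1/7, 3/7]]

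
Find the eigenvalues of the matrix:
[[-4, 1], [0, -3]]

Characteristic equation: det(A - λI) = 0
λ² - (trace)λ + (det) = 0
trace = -4 + -3 = -7, det = (-4)(-3) - (1)(0) = 12
λ² - (-7)λ + (12) = 0
λ = (-7 ± √((-7)² - 4·(12))) / 2 = (-7 ± √1) / 2
Solving: λ = -4, -3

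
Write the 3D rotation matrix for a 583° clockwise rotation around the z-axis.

Rotation matrix for clockwise 583° around z-axis:
A clockwise rotation by 583° is a counterclockwise rotation by -583°.
cos(-583°) = -0.7314, sin(-583°) = 0.6820
Result: [[-0.7314, -0.6820, 0], [0.6820, -0.7314, 0], [0, 0, 1]]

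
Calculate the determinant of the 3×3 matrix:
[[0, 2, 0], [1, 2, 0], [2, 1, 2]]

Expansion along first row:
det = 0·det([[2,0],[1,2]]) - 2·det([[1,0],[2,2]]) + 0·det([[1,2],[2,1]])
    = 0·(2·2 - 0·1) - 2·(1·2 - 0·2) + 0·(1·1 - 2·2)
    = 0·4 - 2·2 + 0·-3
    = 0 + -4 + 0 = -4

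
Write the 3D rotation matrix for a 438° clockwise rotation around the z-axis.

Rotation matrix for clockwise 438° around z-axis:
A clockwise rotation by 438° is a counterclockwise rotation by -438°.
cos(-438°) = 0.2079, sin(-438°) = -0.9781
Result: [[0.2079, 0.9781, 0], [-0.9781, 0.2079, 0], [0, 0, 1]]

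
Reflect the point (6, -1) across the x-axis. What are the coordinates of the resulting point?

Reflection across x-axis: (6, -1) → (6, 1)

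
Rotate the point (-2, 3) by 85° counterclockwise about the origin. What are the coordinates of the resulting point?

Rotation matrix for 85°: [[cos 85°, -sin 85°], [sin 85°, cos 85°]] ≈ [[0.087156, -0.996195], [0.996195, 0.087156]]
[[0.087156, -0.996195], [0.996195, 0.087156]] × [-2, 3]ᵀ ≈ [-3.1629, -1.7309]ᵀ
Result: (-3.1629, -1.7309)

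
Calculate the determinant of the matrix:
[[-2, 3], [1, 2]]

For a 2×2 matrix [[a, b], [c, d]], det = ad - bc
det = (-2)(2) - (3)(1) = -4 - 3 = -7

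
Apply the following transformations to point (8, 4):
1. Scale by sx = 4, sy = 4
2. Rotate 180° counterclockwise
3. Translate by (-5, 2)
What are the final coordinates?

Step 1: Scale → (32, 16)
Step 2: Rotate 180° → (-32, -16)
Step 3: Translate → (-37, -14)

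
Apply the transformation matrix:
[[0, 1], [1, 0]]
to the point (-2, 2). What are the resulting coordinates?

Matrix multiplication:
[[0, 1], [1, 0]] × [-2, 2]ᵀ
= [(0)(-2) + (1)(2), (1)(-2) + (0)(2)]ᵀ
= [2, -2]ᵀ
Result: (2, -2)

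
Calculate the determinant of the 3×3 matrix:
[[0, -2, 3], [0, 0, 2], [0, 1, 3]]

Expansion along first row:
det = 0·det([[0,2],[1,3]]) - -2·det([[0,2],[0,3]]) + 3·det([[0,0],[0,1]])
    = 0·(0·3 - 2·1) - -2·(0·3 - 2·0) + 3·(0·1 - 0·0)
    = 0·-2 - -2·0 + 3·0
    = 0 + 0 + 0 = 0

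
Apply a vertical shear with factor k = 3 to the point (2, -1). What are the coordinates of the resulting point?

Shear matrix for vertical shear with factor k = 3:
[[1, 0], [3, 1]]
Result: (2, -1) → (2, 5)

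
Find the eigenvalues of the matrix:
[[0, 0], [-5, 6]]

Characteristic equation: det(A - λI) = 0
λ² - (trace)λ + (det) = 0
trace = 0 + 6 = 6, det = (0)(6) - (0)(-5) = 0
λ² - (6)λ + (0) = 0
λ = (6 ± √((6)² - 4·(0))) / 2 = (6 ± √36) / 2
Solving: λ = 0, 6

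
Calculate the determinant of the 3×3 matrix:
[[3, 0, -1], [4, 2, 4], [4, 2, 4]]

Expansion along first row:
det = 3·det([[2,4],[2,4]]) - 0·det([[4,4],[4,4]]) + -1·det([[4,2],[4,2]])
    = 3·(2·4 - 4·2) - 0·(4·4 - 4·4) + -1·(4·2 - 2·4)
    = 3·0 - 0·0 + -1·0
    = 0 + 0 + 0 = 0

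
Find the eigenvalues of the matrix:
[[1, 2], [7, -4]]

Characteristic equation: det(A - λI) = 0
λ² - (trace)λ + (det) = 0
trace = 1 + -4 = -3, det = (1)(-4) - (2)(7) = -18
λ² - (-3)λ + (-18) = 0
λ = (-3 ± √((-3)² - 4·(-18))) / 2 = (-3 ± √81) / 2
Solving: λ = -6, 3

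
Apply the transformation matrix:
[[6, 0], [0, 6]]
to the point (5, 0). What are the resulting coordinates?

Matrix multiplication:
[[6, 0], [0, 6]] × [5, 0]ᵀ
= [(6)(5) + (0)(0), (0)(5) + (6)(0)]ᵀ
= [30, 0]ᵀ
Result: (30, 0)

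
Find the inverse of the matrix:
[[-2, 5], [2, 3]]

For [[a,b],[c,d]], inverse = (1/det)·[[d,-b],[-c,a]]
det = (-2)(3) - (5)(2) = -6 - 10 = -16
Inverse = (1/-16)·[[3, -5], [-2, -2]]
= [[-3/16, 5/16], [1/8, 1/8]]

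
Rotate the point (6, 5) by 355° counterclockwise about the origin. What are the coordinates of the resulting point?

Rotation matrix for 355°: [[cos 355°, -sin 355°], [sin 355°, cos 355°]] ≈ [[0.996195, 0.087156], [-0.087156, 0.996195]]
[[0.996195, 0.087156], [-0.087156, 0.996195]] × [6, 5]ᵀ ≈ [6.4129, 4.4580]ᵀ
Result: (6.4129, 4.4580)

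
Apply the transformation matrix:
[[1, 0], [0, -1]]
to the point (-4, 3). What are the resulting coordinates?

Matrix multiplication:
[[1, 0], [0, -1]] × [-4, 3]ᵀ
= [(1)(-4) + (0)(3), (0)(-4) + (-1)(3)]ᵀ
= [-4, -3]ᵀ
Result: (-4, -3)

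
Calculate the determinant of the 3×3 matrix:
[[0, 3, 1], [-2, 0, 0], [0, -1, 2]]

Expansion along first row:
det = 0·det([[0,0],[-1,2]]) - 3·det([[-2,0],[0,2]]) + 1·det([[-2,0],[0,-1]])
    = 0·(0·2 - 0·-1) - 3·(-2·2 - 0·0) + 1·(-2·-1 - 0·0)
    = 0·0 - 3·-4 + 1·2
    = 0 + 12 + 2 = 14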